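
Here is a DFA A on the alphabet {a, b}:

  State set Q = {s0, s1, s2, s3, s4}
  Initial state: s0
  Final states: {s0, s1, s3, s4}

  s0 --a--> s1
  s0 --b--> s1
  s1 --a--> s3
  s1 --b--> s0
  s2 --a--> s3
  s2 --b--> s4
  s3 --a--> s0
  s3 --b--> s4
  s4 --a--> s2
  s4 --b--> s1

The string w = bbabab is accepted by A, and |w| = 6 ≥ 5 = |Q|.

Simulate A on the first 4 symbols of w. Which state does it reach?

Run of A on the first 4 characters of w = b b a b:
  step 0: s0  (start)
  step 1: s1  (read b: s0→s1)
  step 2: s0  (read b: s1→s0)
  step 3: s1  (read a: s0→s1)
  step 4: s0  (read b: s1→s0)

After reading 4 characters, A is in state s0.

s0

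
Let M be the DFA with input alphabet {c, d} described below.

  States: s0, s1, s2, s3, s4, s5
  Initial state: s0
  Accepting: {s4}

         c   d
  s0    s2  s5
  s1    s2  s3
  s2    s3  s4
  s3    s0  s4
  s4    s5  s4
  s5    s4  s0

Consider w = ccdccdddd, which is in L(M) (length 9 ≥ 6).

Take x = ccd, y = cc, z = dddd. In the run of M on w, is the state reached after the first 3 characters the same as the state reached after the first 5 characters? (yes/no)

Run of M on the first 5 characters of w = c c d c c:
  step 0: s0  (start)
  step 1: s2  (read c: s0→s2)
  step 2: s3  (read c: s2→s3)
  step 3: s4  (read d: s3→s4)
  step 4: s5  (read c: s4→s5)
  step 5: s4  (read c: s5→s4)

After x (step 3): s4. After xy (step 5): s4.
They match, so y = cc drives M around a cycle from s4 back to itself; pumping y any number of times keeps M in s4 before reading z, and xyⁱz ∈ L(M) for every i ≥ 0.

yes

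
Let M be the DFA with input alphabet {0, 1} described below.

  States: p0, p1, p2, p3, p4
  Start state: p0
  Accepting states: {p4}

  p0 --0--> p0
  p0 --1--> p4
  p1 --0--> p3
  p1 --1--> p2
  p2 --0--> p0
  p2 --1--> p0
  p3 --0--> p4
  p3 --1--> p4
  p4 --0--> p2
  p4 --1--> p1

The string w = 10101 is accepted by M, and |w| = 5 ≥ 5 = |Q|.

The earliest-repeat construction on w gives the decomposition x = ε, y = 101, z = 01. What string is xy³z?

10110110101

xy^3z = ε·101·101·101·01 = 10110110101.
Reading y = 101 takes M from p0 back to p0, so after x·y·y·y the machine is still in p0, and z then leads to the accepting state p4. Hence 10110110101 ∈ L(M).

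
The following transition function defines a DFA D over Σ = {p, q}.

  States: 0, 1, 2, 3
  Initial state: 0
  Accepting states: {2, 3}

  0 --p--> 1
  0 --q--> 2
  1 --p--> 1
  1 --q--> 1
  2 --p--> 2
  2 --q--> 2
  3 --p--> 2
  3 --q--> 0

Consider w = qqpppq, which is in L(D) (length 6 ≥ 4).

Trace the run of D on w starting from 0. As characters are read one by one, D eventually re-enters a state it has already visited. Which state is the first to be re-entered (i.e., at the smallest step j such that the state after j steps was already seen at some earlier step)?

2

Run of D on w = q q p p p q:
  step 0: 0  (start)
  step 1: 2  (read q: 0→2)
  step 2: 2  (read q: 2→2)   ← first repeat (2 seen earlier)
  step 3: 2  (read p: 2→2)
  step 4: 2  (read p: 2→2)
  step 5: 2  (read p: 2→2)
  step 6: 2  (read q: 2→2)

The earliest repeat is at step j = 2: D is in 2, which it already visited at step i = 1.
With |Q| = 4, pigeonhole forces a state repeat no later than step 4; the substring read between the first and second visits to that state can be pumped.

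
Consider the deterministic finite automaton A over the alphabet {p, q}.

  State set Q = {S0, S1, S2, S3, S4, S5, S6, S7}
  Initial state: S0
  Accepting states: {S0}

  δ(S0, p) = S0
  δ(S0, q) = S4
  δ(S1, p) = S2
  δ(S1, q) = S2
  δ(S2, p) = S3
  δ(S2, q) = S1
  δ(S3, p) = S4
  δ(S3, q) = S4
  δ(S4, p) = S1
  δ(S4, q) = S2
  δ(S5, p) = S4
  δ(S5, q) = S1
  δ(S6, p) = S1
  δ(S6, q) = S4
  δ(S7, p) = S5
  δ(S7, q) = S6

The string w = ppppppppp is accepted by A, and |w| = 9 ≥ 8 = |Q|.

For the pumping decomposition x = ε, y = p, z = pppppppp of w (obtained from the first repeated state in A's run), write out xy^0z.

pppppppp

xy⁰z = xz = ε·pppppppp = pppppppp.
Reading y = p takes A from S0 back to S0, so after x the machine is still in S0, and z then leads to the accepting state S0. Hence pppppppp ∈ L(A).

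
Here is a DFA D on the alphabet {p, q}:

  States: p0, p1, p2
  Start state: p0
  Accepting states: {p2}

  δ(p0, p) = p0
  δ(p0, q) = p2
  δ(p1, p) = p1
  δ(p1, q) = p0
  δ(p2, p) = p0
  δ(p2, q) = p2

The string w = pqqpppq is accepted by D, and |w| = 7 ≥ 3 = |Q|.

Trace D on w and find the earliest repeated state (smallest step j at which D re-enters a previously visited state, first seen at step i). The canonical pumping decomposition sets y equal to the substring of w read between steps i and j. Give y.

p

State sequence: p0 -p-> p0 -q-> p2 -q-> p2 -p-> p0 -p-> p0 -p-> p0 -q-> p2
First repeat at step 1: p0 was already visited.

So i = 0, j = 1, giving x = w[0:0] = ε, y = w[0:1] = p, z = w[1:7] = qqpppq.
Check: |xy| = 1 ≤ 3 and |y| = 1 ≥ 1. Reading y takes D from p0 back to p0, so every xyⁱz is accepted.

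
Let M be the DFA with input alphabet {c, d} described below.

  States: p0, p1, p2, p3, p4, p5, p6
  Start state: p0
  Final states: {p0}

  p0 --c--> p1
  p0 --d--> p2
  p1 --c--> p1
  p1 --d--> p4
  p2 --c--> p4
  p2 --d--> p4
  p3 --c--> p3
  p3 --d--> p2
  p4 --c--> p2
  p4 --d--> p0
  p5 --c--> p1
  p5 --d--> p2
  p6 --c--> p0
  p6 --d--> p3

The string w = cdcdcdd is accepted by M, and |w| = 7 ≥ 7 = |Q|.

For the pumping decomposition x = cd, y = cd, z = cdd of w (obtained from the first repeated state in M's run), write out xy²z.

cdcdcdcdd

xy^2z = cd·cd·cd·cdd = cdcdcdcdd.
Reading y = cd takes M from p4 back to p4, so after x·y·y the machine is still in p4, and z then leads to the accepting state p0. Hence cdcdcdcdd ∈ L(M).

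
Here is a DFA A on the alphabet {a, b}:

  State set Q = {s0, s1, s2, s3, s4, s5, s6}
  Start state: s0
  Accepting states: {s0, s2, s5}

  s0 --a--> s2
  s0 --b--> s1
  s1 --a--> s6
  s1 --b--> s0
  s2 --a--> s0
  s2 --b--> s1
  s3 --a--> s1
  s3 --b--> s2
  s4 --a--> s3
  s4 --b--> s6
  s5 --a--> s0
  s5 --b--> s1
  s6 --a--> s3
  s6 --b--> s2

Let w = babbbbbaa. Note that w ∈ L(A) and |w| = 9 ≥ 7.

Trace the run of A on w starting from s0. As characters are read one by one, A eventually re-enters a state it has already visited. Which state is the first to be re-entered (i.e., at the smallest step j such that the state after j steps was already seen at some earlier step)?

s1

State sequence: s0 -b-> s1 -a-> s6 -b-> s2 -b-> s1 -b-> s0 -b-> s1 -b-> s0 -a-> s2 -a-> s0
First repeat at step 4: s1 was already visited.

The earliest repeat is at step j = 4: A is in s1, which it already visited at step i = 1.
Pumping length from the standard proof: p = 7 (the number of states). The repeated state found above gives |xy| = j ≤ 7 and |y| = j − i ≥ 1.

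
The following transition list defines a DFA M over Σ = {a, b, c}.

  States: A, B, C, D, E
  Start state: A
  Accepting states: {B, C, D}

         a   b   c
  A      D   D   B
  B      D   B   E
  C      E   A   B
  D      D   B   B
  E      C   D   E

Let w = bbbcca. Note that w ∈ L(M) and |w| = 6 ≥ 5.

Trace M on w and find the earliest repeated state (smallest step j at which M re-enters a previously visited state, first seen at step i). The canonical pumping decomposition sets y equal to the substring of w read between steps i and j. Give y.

b

State sequence: A -b-> D -b-> B -b-> B -c-> E -c-> E -a-> C
First repeat at step 3: B was already visited.

So i = 2, j = 3, giving x = w[0:2] = bb, y = w[2:3] = b, z = w[3:6] = cca.
Check: |xy| = 3 ≤ 5 and |y| = 1 ≥ 1. Reading y takes M from B back to B, so every xyⁱz is accepted.
Pumping length from the standard proof: p = 5 (the number of states). The repeated state found above gives |xy| = j ≤ 5 and |y| = j − i ≥ 1.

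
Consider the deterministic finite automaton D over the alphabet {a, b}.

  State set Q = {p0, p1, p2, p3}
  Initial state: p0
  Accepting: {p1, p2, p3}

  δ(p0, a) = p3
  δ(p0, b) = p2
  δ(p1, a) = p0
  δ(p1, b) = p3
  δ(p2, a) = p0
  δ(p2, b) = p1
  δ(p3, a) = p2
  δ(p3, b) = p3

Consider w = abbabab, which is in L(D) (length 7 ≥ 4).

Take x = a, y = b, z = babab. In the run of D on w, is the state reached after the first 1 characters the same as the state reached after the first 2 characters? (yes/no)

State sequence: p0 -a-> p3 -b-> p3

After x (step 1): p3. After xy (step 2): p3.
They match, so y = b drives D around a cycle from p3 back to itself; pumping y any number of times keeps D in p3 before reading z, and xyⁱz ∈ L(D) for every i ≥ 0.

yes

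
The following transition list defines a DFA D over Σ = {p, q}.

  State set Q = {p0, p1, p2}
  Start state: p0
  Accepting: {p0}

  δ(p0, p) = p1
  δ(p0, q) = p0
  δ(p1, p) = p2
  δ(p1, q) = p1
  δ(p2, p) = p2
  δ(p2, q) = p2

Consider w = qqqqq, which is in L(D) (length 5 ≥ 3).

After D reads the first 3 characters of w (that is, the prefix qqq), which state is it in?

p0

State sequence: p0 -q-> p0 -q-> p0 -q-> p0

After reading 3 characters, D is in state p0.
(This kind of state-tracing is the core of the pumping-lemma construction: with 3 states, pigeonhole forces a repeat within the first 3 steps.)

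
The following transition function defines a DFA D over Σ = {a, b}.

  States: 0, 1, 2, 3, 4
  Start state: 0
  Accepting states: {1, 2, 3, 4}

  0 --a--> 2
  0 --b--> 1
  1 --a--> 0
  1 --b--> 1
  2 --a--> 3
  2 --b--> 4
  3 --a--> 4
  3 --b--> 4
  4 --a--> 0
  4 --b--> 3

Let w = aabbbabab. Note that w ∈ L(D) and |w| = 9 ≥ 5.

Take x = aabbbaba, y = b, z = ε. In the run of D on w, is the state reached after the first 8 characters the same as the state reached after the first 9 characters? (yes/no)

no

State sequence: 0 -a-> 2 -a-> 3 -b-> 4 -b-> 3 -b-> 4 -a-> 0 -b-> 1 -a-> 0 -b-> 1

After x (step 8): 0. After xy (step 9): 1.
They differ (0 ≠ 1), so y is not a cycle from the state after x; this split is not the one the pumping-lemma construction produces, and pumping y need not keep the string in L(D).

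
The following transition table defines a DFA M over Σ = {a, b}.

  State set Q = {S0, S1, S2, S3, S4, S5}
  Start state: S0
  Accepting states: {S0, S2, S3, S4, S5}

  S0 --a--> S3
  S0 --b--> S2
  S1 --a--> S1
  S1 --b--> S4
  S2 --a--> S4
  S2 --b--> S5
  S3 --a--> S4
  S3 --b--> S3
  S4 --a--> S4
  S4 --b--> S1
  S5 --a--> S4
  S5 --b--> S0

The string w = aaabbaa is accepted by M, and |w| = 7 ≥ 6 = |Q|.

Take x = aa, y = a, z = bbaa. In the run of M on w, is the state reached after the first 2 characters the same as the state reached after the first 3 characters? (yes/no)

yes

Run of M on the first 3 characters of w = a a a:
  step 0: S0  (start)
  step 1: S3  (read a: S0→S3)
  step 2: S4  (read a: S3→S4)
  step 3: S4  (read a: S4→S4)

After x (step 2): S4. After xy (step 3): S4.
They match, so y = a drives M around a cycle from S4 back to itself; pumping y any number of times keeps M in S4 before reading z, and xyⁱz ∈ L(M) for every i ≥ 0.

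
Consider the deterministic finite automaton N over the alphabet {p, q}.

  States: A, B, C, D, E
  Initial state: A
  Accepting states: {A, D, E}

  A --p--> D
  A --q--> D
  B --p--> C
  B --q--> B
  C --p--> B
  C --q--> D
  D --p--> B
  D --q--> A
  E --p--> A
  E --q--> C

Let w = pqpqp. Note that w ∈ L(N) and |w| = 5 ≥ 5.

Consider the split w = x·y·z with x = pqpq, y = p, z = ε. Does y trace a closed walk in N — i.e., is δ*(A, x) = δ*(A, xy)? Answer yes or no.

Run of N on the first 5 characters of w = p q p q p:
  step 0: A  (start)
  step 1: D  (read p: A→D)
  step 2: A  (read q: D→A)
  step 3: D  (read p: A→D)
  step 4: A  (read q: D→A)
  step 5: D  (read p: A→D)

After x (step 4): A. After xy (step 5): D.
They differ (A ≠ D), so y is not a cycle from the state after x; this split is not the one the pumping-lemma construction produces, and pumping y need not keep the string in L(N).

no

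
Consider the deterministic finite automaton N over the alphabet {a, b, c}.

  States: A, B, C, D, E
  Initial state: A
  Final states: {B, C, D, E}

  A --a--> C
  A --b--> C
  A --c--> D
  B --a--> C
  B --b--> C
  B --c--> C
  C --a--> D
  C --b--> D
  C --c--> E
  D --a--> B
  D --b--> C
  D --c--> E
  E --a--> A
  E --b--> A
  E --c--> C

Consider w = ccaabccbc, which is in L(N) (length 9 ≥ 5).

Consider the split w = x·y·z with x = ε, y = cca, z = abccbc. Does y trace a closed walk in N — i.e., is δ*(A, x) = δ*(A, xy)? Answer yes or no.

State sequence: A -c-> D -c-> E -a-> A

After x (step 0): A. After xy (step 3): A.
They match, so y = cca drives N around a cycle from A back to itself; pumping y any number of times keeps N in A before reading z, and xyⁱz ∈ L(N) for every i ≥ 0.

yes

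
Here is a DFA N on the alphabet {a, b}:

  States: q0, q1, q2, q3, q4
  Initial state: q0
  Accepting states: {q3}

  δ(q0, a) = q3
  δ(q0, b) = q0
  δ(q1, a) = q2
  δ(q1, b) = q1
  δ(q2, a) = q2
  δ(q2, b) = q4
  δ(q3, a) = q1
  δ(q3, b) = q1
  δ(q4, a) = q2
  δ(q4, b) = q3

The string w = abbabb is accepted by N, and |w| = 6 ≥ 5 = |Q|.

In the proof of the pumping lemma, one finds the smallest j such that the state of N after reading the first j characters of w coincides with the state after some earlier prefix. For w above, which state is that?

q1

State sequence: q0 -a-> q3 -b-> q1 -b-> q1 -a-> q2 -b-> q4 -b-> q3
First repeat at step 3: q1 was already visited.

The earliest repeat is at step j = 3: N is in q1, which it already visited at step i = 2.
The DFA has 5 states, so the proof of the pumping lemma guarantees a repeated state among the first 5+1 visited; the segment between the two visits is the pumpable y.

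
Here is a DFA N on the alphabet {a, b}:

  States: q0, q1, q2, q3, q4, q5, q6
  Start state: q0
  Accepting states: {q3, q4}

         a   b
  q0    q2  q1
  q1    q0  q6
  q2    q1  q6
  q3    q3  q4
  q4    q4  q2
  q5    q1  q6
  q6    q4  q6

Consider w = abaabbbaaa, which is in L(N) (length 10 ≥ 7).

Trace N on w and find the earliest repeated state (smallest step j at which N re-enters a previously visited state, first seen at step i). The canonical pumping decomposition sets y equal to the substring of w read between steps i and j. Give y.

Run of N on w = a b a a b b b a a a:
  step 0: q0  (start)
  step 1: q2  (read a: q0→q2)
  step 2: q6  (read b: q2→q6)
  step 3: q4  (read a: q6→q4)
  step 4: q4  (read a: q4→q4)   ← first repeat (q4 seen earlier)
  step 5: q2  (read b: q4→q2)
  step 6: q6  (read b: q2→q6)
  step 7: q6  (read b: q6→q6)
  step 8: q4  (read a: q6→q4)
  step 9: q4  (read a: q4→q4)
  step 10: q4  (read a: q4→q4)

So i = 3, j = 4, giving x = w[0:3] = aba, y = w[3:4] = a, z = w[4:10] = bbbaaa.
Check: |xy| = 4 ≤ 7 and |y| = 1 ≥ 1. Reading y takes N from q4 back to q4, so every xyⁱz is accepted.
With |Q| = 7, pigeonhole forces a state repeat no later than step 7; the substring read between the first and second visits to that state can be pumped.

a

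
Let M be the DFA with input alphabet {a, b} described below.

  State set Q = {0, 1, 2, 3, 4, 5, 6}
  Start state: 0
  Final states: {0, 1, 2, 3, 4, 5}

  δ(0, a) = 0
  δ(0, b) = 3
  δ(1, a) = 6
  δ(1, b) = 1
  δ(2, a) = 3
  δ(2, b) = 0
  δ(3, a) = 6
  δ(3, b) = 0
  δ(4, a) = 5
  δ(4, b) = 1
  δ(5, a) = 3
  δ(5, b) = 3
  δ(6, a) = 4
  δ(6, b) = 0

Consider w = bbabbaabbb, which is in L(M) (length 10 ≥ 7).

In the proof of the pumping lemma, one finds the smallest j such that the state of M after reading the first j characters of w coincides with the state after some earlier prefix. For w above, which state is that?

State sequence: 0 -b-> 3 -b-> 0 -a-> 0 -b-> 3 -b-> 0 -a-> 0 -a-> 0 -b-> 3 -b-> 0 -b-> 3
First repeat at step 2: 0 was already visited.

The earliest repeat is at step j = 2: M is in 0, which it already visited at step i = 0.

0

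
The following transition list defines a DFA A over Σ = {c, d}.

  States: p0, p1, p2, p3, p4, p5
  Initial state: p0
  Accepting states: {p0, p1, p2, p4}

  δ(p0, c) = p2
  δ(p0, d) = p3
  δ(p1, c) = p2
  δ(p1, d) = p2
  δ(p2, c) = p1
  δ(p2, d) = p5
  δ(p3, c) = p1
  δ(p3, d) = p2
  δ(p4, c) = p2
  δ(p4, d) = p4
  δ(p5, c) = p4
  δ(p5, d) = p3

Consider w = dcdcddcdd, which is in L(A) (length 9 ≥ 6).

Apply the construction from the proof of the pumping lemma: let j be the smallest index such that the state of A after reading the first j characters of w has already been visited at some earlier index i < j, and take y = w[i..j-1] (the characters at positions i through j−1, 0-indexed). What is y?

dc

State sequence: p0 -d-> p3 -c-> p1 -d-> p2 -c-> p1 -d-> p2 -d-> p5 -c-> p4 -d-> p4 -d-> p4
First repeat at step 4: p1 was already visited.

So i = 2, j = 4, giving x = w[0:2] = dc, y = w[2:4] = dc, z = w[4:9] = ddcdd.
Check: |xy| = 4 ≤ 6 and |y| = 2 ≥ 1. Reading y takes A from p1 back to p1, so every xyⁱz is accepted.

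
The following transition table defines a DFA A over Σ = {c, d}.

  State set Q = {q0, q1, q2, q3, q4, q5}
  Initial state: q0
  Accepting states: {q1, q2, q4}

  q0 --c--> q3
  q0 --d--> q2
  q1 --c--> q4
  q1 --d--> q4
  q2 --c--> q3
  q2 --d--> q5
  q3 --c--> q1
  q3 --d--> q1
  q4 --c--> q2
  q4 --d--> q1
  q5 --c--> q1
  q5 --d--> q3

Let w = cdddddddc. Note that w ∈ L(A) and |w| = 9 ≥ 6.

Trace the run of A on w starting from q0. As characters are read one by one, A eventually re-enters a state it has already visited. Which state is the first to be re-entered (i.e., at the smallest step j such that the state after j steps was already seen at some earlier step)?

q1

State sequence: q0 -c-> q3 -d-> q1 -d-> q4 -d-> q1 -d-> q4 -d-> q1 -d-> q4 -d-> q1 -c-> q4
First repeat at step 4: q1 was already visited.

The earliest repeat is at step j = 4: A is in q1, which it already visited at step i = 2.
With |Q| = 6, pigeonhole forces a state repeat no later than step 6; the substring read between the first and second visits to that state can be pumped.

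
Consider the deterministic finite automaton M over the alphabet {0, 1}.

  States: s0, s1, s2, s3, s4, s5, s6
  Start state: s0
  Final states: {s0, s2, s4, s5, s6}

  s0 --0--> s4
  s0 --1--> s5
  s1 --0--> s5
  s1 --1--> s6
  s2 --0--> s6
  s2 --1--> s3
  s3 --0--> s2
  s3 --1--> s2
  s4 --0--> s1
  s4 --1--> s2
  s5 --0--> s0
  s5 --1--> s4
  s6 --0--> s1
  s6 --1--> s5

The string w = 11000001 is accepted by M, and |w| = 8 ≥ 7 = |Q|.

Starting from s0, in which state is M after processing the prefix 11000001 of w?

s6

Run of M on the first 8 characters of w = 1 1 0 0 0 0 0 1:
  step 0: s0  (start)
  step 1: s5  (read 1: s0→s5)
  step 2: s4  (read 1: s5→s4)
  step 3: s1  (read 0: s4→s1)
  step 4: s5  (read 0: s1→s5)
  step 5: s0  (read 0: s5→s0)
  step 6: s4  (read 0: s0→s4)
  step 7: s1  (read 0: s4→s1)
  step 8: s6  (read 1: s1→s6)

After reading 8 characters, M is in state s6.
(This kind of state-tracing is the core of the pumping-lemma construction: with 7 states, pigeonhole forces a repeat within the first 7 steps.)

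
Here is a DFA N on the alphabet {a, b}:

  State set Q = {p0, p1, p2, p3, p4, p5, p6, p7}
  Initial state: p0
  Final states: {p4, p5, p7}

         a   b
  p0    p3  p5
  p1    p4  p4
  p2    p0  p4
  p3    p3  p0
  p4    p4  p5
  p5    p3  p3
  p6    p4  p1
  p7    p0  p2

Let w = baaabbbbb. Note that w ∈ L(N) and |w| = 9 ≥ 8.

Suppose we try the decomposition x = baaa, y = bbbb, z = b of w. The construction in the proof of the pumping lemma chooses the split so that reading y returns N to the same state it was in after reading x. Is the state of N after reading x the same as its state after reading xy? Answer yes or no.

no

Run of N on the first 8 characters of w = b a a a b b b b:
  step 0: p0  (start)
  step 1: p5  (read b: p0→p5)
  step 2: p3  (read a: p5→p3)
  step 3: p3  (read a: p3→p3)
  step 4: p3  (read a: p3→p3)
  step 5: p0  (read b: p3→p0)
  step 6: p5  (read b: p0→p5)
  step 7: p3  (read b: p5→p3)
  step 8: p0  (read b: p3→p0)

After x (step 4): p3. After xy (step 8): p0.
They differ (p3 ≠ p0), so y is not a cycle from the state after x; this split is not the one the pumping-lemma construction produces, and pumping y need not keep the string in L(N).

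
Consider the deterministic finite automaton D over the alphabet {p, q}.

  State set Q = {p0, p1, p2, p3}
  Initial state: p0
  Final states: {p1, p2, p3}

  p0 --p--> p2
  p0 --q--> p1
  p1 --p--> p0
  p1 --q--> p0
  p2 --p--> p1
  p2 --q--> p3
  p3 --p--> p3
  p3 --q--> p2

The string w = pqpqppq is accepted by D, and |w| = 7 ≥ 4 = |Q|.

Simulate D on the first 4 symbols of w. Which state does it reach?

p2

State sequence: p0 -p-> p2 -q-> p3 -p-> p3 -q-> p2

After reading 4 characters, D is in state p2.
(This kind of state-tracing is the core of the pumping-lemma construction: with 4 states, pigeonhole forces a repeat within the first 4 steps.)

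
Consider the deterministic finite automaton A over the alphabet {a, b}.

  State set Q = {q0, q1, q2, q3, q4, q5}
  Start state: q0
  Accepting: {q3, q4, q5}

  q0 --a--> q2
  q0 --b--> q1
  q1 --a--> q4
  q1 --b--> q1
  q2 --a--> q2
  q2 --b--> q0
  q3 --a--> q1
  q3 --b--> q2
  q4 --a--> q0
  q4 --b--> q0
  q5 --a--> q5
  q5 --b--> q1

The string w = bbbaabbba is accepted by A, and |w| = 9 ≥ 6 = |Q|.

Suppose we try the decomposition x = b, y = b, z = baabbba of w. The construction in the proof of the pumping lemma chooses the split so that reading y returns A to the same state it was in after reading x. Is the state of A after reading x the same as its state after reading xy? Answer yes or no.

yes

Run of A on the first 2 characters of w = b b:
  step 0: q0  (start)
  step 1: q1  (read b: q0→q1)
  step 2: q1  (read b: q1→q1)

After x (step 1): q1. After xy (step 2): q1.
They match, so y = b drives A around a cycle from q1 back to itself; pumping y any number of times keeps A in q1 before reading z, and xyⁱz ∈ L(A) for every i ≥ 0.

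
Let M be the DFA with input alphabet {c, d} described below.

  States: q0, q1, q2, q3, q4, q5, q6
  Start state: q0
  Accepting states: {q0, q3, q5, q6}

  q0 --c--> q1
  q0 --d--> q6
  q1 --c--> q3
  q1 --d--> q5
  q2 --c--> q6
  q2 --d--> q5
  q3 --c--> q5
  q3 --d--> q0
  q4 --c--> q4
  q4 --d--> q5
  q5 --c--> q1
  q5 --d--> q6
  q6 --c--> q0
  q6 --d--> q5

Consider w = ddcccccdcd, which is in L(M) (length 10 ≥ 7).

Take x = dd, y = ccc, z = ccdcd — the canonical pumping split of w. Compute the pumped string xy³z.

ddcccccccccccdcd

xy^3z = dd·ccc·ccc·ccc·ccdcd = ddcccccccccccdcd.
Reading y = ccc takes M from q5 back to q5, so after x·y·y·y the machine is still in q5, and z then leads to the accepting state q5. Hence ddcccccccccccdcd ∈ L(M).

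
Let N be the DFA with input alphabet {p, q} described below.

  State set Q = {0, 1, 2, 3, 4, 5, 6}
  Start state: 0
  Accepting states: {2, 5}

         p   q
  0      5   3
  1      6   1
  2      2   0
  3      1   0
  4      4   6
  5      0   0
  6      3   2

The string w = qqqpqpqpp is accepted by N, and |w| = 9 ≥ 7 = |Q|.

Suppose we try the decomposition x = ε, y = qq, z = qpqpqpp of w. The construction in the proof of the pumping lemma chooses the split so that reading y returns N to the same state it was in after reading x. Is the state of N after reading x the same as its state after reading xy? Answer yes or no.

yes

State sequence: 0 -q-> 3 -q-> 0

After x (step 0): 0. After xy (step 2): 0.
They match, so y = qq drives N around a cycle from 0 back to itself; pumping y any number of times keeps N in 0 before reading z, and xyⁱz ∈ L(N) for every i ≥ 0.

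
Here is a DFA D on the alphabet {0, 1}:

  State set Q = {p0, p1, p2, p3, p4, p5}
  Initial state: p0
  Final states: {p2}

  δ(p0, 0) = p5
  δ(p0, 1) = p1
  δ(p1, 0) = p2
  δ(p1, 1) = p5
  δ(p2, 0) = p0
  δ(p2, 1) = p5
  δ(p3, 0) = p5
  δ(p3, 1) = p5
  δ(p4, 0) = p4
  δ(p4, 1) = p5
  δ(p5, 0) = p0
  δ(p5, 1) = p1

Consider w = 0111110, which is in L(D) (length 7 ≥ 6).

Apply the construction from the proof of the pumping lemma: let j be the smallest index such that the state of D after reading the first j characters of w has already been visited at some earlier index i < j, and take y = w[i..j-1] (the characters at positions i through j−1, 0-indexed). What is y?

State sequence: p0 -0-> p5 -1-> p1 -1-> p5 -1-> p1 -1-> p5 -1-> p1 -0-> p2
First repeat at step 3: p5 was already visited.

So i = 1, j = 3, giving x = w[0:1] = 0, y = w[1:3] = 11, z = w[3:7] = 1110.
Check: |xy| = 3 ≤ 6 and |y| = 2 ≥ 1. Reading y takes D from p5 back to p5, so every xyⁱz is accepted.

11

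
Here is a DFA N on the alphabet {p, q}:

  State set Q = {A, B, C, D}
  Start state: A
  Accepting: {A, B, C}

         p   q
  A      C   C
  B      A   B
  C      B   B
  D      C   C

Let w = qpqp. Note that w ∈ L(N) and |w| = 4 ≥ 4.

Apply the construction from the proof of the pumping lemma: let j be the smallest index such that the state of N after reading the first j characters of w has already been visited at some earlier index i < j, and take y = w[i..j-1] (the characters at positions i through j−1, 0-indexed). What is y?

q

Run of N on w = q p q p:
  step 0: A  (start)
  step 1: C  (read q: A→C)
  step 2: B  (read p: C→B)
  step 3: B  (read q: B→B)   ← first repeat (B seen earlier)
  step 4: A  (read p: B→A)

So i = 2, j = 3, giving x = w[0:2] = qp, y = w[2:3] = q, z = w[3:4] = p.
Check: |xy| = 3 ≤ 4 and |y| = 1 ≥ 1. Reading y takes N from B back to B, so every xyⁱz is accepted.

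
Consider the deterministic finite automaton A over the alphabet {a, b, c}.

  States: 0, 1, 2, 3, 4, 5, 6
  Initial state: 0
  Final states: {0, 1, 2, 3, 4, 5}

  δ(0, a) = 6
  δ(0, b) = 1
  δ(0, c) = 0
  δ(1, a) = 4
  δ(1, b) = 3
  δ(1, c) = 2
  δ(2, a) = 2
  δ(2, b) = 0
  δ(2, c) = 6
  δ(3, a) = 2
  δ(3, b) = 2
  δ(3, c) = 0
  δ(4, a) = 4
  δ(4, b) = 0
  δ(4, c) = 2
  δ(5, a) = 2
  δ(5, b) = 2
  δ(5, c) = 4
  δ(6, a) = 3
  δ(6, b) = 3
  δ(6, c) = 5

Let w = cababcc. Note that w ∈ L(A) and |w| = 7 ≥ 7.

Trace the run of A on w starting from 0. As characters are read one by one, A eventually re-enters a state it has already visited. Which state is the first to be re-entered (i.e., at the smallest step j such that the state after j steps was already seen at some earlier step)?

0

Run of A on w = c a b a b c c:
  step 0: 0  (start)
  step 1: 0  (read c: 0→0)   ← first repeat (0 seen earlier)
  step 2: 6  (read a: 0→6)
  step 3: 3  (read b: 6→3)
  step 4: 2  (read a: 3→2)
  step 5: 0  (read b: 2→0)
  step 6: 0  (read c: 0→0)
  step 7: 0  (read c: 0→0)

The earliest repeat is at step j = 1: A is in 0, which it already visited at step i = 0.
Pumping length from the standard proof: p = 7 (the number of states). The repeated state found above gives |xy| = j ≤ 7 and |y| = j − i ≥ 1.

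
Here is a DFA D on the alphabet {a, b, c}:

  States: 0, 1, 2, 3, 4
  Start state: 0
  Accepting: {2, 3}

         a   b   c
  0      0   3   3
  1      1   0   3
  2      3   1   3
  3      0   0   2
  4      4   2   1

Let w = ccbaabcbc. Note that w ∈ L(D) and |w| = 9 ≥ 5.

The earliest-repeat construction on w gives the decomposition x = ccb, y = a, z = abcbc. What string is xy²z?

ccbaaabcbc

xy^2z = ccb·a·a·abcbc = ccbaaabcbc.
Reading y = a takes D from 1 back to 1, so after x·y·y the machine is still in 1, and z then leads to the accepting state 3. Hence ccbaaabcbc ∈ L(D).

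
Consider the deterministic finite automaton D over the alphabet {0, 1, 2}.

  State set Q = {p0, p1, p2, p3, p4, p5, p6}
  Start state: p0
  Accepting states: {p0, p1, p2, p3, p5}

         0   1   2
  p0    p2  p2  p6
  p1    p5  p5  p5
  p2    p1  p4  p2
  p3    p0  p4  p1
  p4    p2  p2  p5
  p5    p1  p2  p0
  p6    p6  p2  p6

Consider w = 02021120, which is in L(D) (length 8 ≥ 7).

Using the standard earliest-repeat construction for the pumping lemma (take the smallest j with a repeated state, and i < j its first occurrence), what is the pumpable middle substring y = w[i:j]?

2

State sequence: p0 -0-> p2 -2-> p2 -0-> p1 -2-> p5 -1-> p2 -1-> p4 -2-> p5 -0-> p1
First repeat at step 2: p2 was already visited.

So i = 1, j = 2, giving x = w[0:1] = 0, y = w[1:2] = 2, z = w[2:8] = 021120.
Check: |xy| = 2 ≤ 7 and |y| = 1 ≥ 1. Reading y takes D from p2 back to p2, so every xyⁱz is accepted.
With |Q| = 7, pigeonhole forces a state repeat no later than step 7; the substring read between the first and second visits to that state can be pumped.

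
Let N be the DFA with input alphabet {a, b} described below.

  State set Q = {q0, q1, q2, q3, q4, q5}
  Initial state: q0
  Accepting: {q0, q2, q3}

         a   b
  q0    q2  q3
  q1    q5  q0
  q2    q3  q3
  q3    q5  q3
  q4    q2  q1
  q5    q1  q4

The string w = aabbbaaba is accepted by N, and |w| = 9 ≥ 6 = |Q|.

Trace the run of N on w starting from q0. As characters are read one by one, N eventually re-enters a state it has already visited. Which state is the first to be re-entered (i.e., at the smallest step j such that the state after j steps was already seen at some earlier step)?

q3

State sequence: q0 -a-> q2 -a-> q3 -b-> q3 -b-> q3 -b-> q3 -a-> q5 -a-> q1 -b-> q0 -a-> q2
First repeat at step 3: q3 was already visited.

The earliest repeat is at step j = 3: N is in q3, which it already visited at step i = 2.
Since N has 6 states, any run of length ≥ 6 visits 6+1 states, so by pigeonhole some state repeats within the first 6 steps — that repeat gives the pumpable loop.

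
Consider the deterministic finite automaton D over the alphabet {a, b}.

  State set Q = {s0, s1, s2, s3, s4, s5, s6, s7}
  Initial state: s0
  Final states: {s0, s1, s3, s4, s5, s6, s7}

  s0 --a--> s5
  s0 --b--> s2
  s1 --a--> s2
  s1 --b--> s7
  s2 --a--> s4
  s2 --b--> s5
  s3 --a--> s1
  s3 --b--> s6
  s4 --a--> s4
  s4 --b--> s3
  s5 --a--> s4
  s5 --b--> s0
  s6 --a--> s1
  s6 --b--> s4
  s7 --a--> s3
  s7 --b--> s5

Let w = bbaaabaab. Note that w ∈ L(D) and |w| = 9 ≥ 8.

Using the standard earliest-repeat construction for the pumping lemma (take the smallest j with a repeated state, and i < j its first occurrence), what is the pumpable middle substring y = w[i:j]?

State sequence: s0 -b-> s2 -b-> s5 -a-> s4 -a-> s4 -a-> s4 -b-> s3 -a-> s1 -a-> s2 -b-> s5
First repeat at step 4: s4 was already visited.

So i = 3, j = 4, giving x = w[0:3] = bba, y = w[3:4] = a, z = w[4:9] = abaab.
Check: |xy| = 4 ≤ 8 and |y| = 1 ≥ 1. Reading y takes D from s4 back to s4, so every xyⁱz is accepted.

a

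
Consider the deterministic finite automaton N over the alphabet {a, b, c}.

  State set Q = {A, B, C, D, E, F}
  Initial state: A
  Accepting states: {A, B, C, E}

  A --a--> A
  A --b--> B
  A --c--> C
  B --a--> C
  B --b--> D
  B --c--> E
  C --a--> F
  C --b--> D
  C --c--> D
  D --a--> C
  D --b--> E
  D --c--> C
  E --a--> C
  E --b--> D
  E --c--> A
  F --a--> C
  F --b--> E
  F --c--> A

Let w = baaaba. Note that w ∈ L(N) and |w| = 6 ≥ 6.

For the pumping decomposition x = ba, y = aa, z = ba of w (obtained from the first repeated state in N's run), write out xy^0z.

xy⁰z = xz = ba·ba = baba.
Reading y = aa takes N from C back to C, so after x the machine is still in C, and z then leads to the accepting state C. Hence baba ∈ L(N).

baba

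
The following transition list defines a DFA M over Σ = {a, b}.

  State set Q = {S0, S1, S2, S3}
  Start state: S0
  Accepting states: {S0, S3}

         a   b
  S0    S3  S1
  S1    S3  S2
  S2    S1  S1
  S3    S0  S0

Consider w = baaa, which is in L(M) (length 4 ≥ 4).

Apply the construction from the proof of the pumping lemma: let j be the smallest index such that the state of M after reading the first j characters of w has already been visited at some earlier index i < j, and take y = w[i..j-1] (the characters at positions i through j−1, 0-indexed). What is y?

State sequence: S0 -b-> S1 -a-> S3 -a-> S0 -a-> S3
First repeat at step 3: S0 was already visited.

So i = 0, j = 3, giving x = w[0:0] = ε, y = w[0:3] = baa, z = w[3:4] = a.
Check: |xy| = 3 ≤ 4 and |y| = 3 ≥ 1. Reading y takes M from S0 back to S0, so every xyⁱz is accepted.

baa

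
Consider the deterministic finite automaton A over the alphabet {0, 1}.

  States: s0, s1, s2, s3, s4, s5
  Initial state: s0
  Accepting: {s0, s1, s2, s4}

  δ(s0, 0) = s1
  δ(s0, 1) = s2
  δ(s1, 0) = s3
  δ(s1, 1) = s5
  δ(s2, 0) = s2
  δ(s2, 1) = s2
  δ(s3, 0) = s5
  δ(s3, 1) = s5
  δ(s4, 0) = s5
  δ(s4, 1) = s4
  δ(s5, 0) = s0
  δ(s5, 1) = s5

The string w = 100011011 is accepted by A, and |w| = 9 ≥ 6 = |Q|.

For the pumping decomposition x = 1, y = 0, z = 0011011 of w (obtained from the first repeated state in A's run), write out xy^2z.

xy^2z = 1·0·0·0011011 = 1000011011.
Reading y = 0 takes A from s2 back to s2, so after x·y·y the machine is still in s2, and z then leads to the accepting state s2. Hence 1000011011 ∈ L(A).

1000011011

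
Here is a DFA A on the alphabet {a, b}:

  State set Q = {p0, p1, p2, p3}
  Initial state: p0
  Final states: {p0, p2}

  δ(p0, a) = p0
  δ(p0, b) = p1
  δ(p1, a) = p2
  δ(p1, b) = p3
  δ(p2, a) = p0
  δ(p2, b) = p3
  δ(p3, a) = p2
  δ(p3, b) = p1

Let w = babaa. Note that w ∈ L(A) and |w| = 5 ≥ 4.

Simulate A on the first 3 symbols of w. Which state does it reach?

Run of A on the first 3 characters of w = b a b:
  step 0: p0  (start)
  step 1: p1  (read b: p0→p1)
  step 2: p2  (read a: p1→p2)
  step 3: p3  (read b: p2→p3)

After reading 3 characters, A is in state p3.

p3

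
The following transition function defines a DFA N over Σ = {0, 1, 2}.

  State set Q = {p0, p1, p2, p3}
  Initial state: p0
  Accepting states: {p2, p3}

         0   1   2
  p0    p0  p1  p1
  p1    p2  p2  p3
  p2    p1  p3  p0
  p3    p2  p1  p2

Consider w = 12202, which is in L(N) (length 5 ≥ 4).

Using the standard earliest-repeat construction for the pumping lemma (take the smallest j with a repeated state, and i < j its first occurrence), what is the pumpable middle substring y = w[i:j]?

Run of N on w = 1 2 2 0 2:
  step 0: p0  (start)
  step 1: p1  (read 1: p0→p1)
  step 2: p3  (read 2: p1→p3)
  step 3: p2  (read 2: p3→p2)
  step 4: p1  (read 0: p2→p1)   ← first repeat (p1 seen earlier)
  step 5: p3  (read 2: p1→p3)

So i = 1, j = 4, giving x = w[0:1] = 1, y = w[1:4] = 220, z = w[4:5] = 2.
Check: |xy| = 4 ≤ 4 and |y| = 3 ≥ 1. Reading y takes N from p1 back to p1, so every xyⁱz is accepted.
With |Q| = 4, pigeonhole forces a state repeat no later than step 4; the substring read between the first and second visits to that state can be pumped.

220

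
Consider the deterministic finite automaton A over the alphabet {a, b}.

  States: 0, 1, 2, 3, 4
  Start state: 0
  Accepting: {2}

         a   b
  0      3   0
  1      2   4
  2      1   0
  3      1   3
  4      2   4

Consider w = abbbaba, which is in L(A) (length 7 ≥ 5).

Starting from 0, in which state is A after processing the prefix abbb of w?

3

Run of A on the first 4 characters of w = a b b b:
  step 0: 0  (start)
  step 1: 3  (read a: 0→3)
  step 2: 3  (read b: 3→3)
  step 3: 3  (read b: 3→3)
  step 4: 3  (read b: 3→3)

After reading 4 characters, A is in state 3.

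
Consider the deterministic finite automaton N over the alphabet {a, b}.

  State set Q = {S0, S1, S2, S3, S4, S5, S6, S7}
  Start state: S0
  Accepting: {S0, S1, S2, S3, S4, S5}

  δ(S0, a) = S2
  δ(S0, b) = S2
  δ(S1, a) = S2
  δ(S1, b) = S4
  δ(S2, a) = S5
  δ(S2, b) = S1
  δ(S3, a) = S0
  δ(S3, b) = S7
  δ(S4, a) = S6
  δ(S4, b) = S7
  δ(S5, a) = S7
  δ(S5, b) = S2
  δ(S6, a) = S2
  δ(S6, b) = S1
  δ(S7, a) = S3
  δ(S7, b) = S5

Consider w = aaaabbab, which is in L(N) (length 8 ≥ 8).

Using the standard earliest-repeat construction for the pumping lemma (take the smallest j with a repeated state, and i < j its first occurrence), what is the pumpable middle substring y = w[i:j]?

State sequence: S0 -a-> S2 -a-> S5 -a-> S7 -a-> S3 -b-> S7 -b-> S5 -a-> S7 -b-> S5
First repeat at step 5: S7 was already visited.

So i = 3, j = 5, giving x = w[0:3] = aaa, y = w[3:5] = ab, z = w[5:8] = bab.
Check: |xy| = 5 ≤ 8 and |y| = 2 ≥ 1. Reading y takes N from S7 back to S7, so every xyⁱz is accepted.

ab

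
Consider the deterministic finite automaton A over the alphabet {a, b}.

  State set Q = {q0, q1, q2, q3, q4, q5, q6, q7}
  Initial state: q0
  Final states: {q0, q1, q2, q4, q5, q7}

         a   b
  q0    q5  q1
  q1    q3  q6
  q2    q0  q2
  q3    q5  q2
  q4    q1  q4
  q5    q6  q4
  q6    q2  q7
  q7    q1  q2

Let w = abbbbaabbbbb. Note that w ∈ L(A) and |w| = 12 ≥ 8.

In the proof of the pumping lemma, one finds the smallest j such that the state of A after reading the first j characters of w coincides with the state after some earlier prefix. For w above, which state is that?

Run of A on w = a b b b b a a b b b b b:
  step 0: q0  (start)
  step 1: q5  (read a: q0→q5)
  step 2: q4  (read b: q5→q4)
  step 3: q4  (read b: q4→q4)   ← first repeat (q4 seen earlier)
  step 4: q4  (read b: q4→q4)
  step 5: q4  (read b: q4→q4)
  step 6: q1  (read a: q4→q1)
  step 7: q3  (read a: q1→q3)
  step 8: q2  (read b: q3→q2)
  step 9: q2  (read b: q2→q2)
  step 10: q2  (read b: q2→q2)
  step 11: q2  (read b: q2→q2)
  step 12: q2  (read b: q2→q2)

The earliest repeat is at step j = 3: A is in q4, which it already visited at step i = 2.
With |Q| = 8, pigeonhole forces a state repeat no later than step 8; the substring read between the first and second visits to that state can be pumped.

q4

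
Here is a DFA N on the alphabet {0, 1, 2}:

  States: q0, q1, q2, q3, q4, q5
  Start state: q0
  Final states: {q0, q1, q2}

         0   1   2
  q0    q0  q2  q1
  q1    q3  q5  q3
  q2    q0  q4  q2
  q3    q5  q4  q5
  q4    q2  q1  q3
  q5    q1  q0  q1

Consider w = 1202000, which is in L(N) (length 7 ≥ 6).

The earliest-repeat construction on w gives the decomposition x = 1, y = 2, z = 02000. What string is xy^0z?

102000

xy⁰z = xz = 1·02000 = 102000.
Reading y = 2 takes N from q2 back to q2, so after x the machine is still in q2, and z then leads to the accepting state q1. Hence 102000 ∈ L(N).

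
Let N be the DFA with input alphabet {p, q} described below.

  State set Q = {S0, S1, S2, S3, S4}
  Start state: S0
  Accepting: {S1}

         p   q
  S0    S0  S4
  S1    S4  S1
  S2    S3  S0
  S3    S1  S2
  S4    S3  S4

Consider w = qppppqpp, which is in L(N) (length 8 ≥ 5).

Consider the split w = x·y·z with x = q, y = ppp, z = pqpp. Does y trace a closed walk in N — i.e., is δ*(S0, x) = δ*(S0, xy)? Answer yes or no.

Run of N on the first 4 characters of w = q p p p:
  step 0: S0  (start)
  step 1: S4  (read q: S0→S4)
  step 2: S3  (read p: S4→S3)
  step 3: S1  (read p: S3→S1)
  step 4: S4  (read p: S1→S4)

After x (step 1): S4. After xy (step 4): S4.
They match, so y = ppp drives N around a cycle from S4 back to itself; pumping y any number of times keeps N in S4 before reading z, and xyⁱz ∈ L(N) for every i ≥ 0.

yes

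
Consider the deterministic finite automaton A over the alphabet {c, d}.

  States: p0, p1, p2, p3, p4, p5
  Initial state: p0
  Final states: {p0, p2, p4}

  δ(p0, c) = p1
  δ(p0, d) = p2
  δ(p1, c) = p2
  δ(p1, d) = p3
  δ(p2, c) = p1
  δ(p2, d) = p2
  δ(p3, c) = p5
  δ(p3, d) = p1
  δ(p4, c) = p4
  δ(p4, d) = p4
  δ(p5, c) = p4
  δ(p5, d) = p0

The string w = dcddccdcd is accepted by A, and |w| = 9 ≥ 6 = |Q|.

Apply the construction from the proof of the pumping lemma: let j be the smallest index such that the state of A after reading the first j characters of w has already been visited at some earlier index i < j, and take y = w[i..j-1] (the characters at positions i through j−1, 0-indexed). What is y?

Run of A on w = d c d d c c d c d:
  step 0: p0  (start)
  step 1: p2  (read d: p0→p2)
  step 2: p1  (read c: p2→p1)
  step 3: p3  (read d: p1→p3)
  step 4: p1  (read d: p3→p1)   ← first repeat (p1 seen earlier)
  step 5: p2  (read c: p1→p2)
  step 6: p1  (read c: p2→p1)
  step 7: p3  (read d: p1→p3)
  step 8: p5  (read c: p3→p5)
  step 9: p0  (read d: p5→p0)

So i = 2, j = 4, giving x = w[0:2] = dc, y = w[2:4] = dd, z = w[4:9] = ccdcd.
Check: |xy| = 4 ≤ 6 and |y| = 2 ≥ 1. Reading y takes A from p1 back to p1, so every xyⁱz is accepted.
The DFA has 6 states, so the proof of the pumping lemma guarantees a repeated state among the first 6+1 visited; the segment between the two visits is the pumpable y.

dd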